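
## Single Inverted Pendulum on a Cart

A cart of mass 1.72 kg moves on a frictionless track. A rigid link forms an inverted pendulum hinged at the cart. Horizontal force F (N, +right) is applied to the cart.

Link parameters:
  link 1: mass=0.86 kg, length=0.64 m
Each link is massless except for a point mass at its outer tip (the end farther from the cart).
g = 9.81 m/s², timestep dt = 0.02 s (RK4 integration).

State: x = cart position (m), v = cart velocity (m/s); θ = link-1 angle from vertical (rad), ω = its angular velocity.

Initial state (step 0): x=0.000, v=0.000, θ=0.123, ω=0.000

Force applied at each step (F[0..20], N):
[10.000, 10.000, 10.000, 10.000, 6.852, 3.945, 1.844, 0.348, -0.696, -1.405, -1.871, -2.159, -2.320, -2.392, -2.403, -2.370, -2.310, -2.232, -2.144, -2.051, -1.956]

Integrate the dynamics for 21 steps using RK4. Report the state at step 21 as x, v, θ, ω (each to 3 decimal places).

apply F[0]=+10.000 → step 1: x=0.001, v=0.104, θ=0.122, ω=-0.123
apply F[1]=+10.000 → step 2: x=0.004, v=0.207, θ=0.118, ω=-0.248
apply F[2]=+10.000 → step 3: x=0.009, v=0.312, θ=0.112, ω=-0.375
apply F[3]=+10.000 → step 4: x=0.017, v=0.417, θ=0.103, ω=-0.505
apply F[4]=+6.852 → step 5: x=0.026, v=0.487, θ=0.092, ω=-0.584
apply F[5]=+3.945 → step 6: x=0.036, v=0.525, θ=0.080, ω=-0.616
apply F[6]=+1.844 → step 7: x=0.046, v=0.539, θ=0.068, ω=-0.616
apply F[7]=+0.348 → step 8: x=0.057, v=0.537, θ=0.056, ω=-0.594
apply F[8]=-0.696 → step 9: x=0.068, v=0.524, θ=0.044, ω=-0.559
apply F[9]=-1.405 → step 10: x=0.078, v=0.504, θ=0.034, ω=-0.515
apply F[10]=-1.871 → step 11: x=0.088, v=0.480, θ=0.024, ω=-0.468
apply F[11]=-2.159 → step 12: x=0.097, v=0.453, θ=0.015, ω=-0.420
apply F[12]=-2.320 → step 13: x=0.106, v=0.425, θ=0.007, ω=-0.373
apply F[13]=-2.392 → step 14: x=0.114, v=0.397, θ=-0.000, ω=-0.328
apply F[14]=-2.403 → step 15: x=0.122, v=0.369, θ=-0.006, ω=-0.286
apply F[15]=-2.370 → step 16: x=0.129, v=0.342, θ=-0.012, ω=-0.247
apply F[16]=-2.310 → step 17: x=0.136, v=0.317, θ=-0.016, ω=-0.212
apply F[17]=-2.232 → step 18: x=0.142, v=0.293, θ=-0.020, ω=-0.179
apply F[18]=-2.144 → step 19: x=0.147, v=0.270, θ=-0.023, ω=-0.151
apply F[19]=-2.051 → step 20: x=0.153, v=0.249, θ=-0.026, ω=-0.125
apply F[20]=-1.956 → step 21: x=0.157, v=0.229, θ=-0.028, ω=-0.102

Answer: x=0.157, v=0.229, θ=-0.028, ω=-0.102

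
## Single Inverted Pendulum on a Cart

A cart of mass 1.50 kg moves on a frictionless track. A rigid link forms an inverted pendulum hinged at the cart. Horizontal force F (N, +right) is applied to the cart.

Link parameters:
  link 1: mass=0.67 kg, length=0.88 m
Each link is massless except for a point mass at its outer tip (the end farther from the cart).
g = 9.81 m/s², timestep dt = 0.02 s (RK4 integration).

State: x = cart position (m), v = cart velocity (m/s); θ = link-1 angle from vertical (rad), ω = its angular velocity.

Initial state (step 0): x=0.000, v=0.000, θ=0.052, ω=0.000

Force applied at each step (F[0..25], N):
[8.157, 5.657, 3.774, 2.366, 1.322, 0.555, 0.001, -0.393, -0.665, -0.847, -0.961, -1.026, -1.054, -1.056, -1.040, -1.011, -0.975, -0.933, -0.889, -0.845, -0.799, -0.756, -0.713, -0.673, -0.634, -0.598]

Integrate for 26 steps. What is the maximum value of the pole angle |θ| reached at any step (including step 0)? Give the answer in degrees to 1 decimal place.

apply F[0]=+8.157 → step 1: x=0.001, v=0.104, θ=0.051, ω=-0.107
apply F[1]=+5.657 → step 2: x=0.004, v=0.175, θ=0.048, ω=-0.176
apply F[2]=+3.774 → step 3: x=0.008, v=0.221, θ=0.044, ω=-0.218
apply F[3]=+2.366 → step 4: x=0.013, v=0.249, θ=0.040, ω=-0.241
apply F[4]=+1.322 → step 5: x=0.018, v=0.264, θ=0.035, ω=-0.249
apply F[5]=+0.555 → step 6: x=0.023, v=0.268, θ=0.030, ω=-0.247
apply F[6]=+0.001 → step 7: x=0.028, v=0.266, θ=0.025, ω=-0.238
apply F[7]=-0.393 → step 8: x=0.034, v=0.259, θ=0.020, ω=-0.225
apply F[8]=-0.665 → step 9: x=0.039, v=0.248, θ=0.016, ω=-0.209
apply F[9]=-0.847 → step 10: x=0.043, v=0.236, θ=0.012, ω=-0.192
apply F[10]=-0.961 → step 11: x=0.048, v=0.222, θ=0.008, ω=-0.174
apply F[11]=-1.026 → step 12: x=0.052, v=0.208, θ=0.005, ω=-0.156
apply F[12]=-1.054 → step 13: x=0.056, v=0.193, θ=0.002, ω=-0.139
apply F[13]=-1.056 → step 14: x=0.060, v=0.179, θ=-0.001, ω=-0.123
apply F[14]=-1.040 → step 15: x=0.064, v=0.166, θ=-0.003, ω=-0.108
apply F[15]=-1.011 → step 16: x=0.067, v=0.152, θ=-0.005, ω=-0.094
apply F[16]=-0.975 → step 17: x=0.070, v=0.140, θ=-0.007, ω=-0.081
apply F[17]=-0.933 → step 18: x=0.072, v=0.128, θ=-0.008, ω=-0.069
apply F[18]=-0.889 → step 19: x=0.075, v=0.117, θ=-0.009, ω=-0.058
apply F[19]=-0.845 → step 20: x=0.077, v=0.107, θ=-0.010, ω=-0.049
apply F[20]=-0.799 → step 21: x=0.079, v=0.097, θ=-0.011, ω=-0.040
apply F[21]=-0.756 → step 22: x=0.081, v=0.088, θ=-0.012, ω=-0.032
apply F[22]=-0.713 → step 23: x=0.083, v=0.080, θ=-0.013, ω=-0.026
apply F[23]=-0.673 → step 24: x=0.084, v=0.072, θ=-0.013, ω=-0.020
apply F[24]=-0.634 → step 25: x=0.085, v=0.064, θ=-0.013, ω=-0.014
apply F[25]=-0.598 → step 26: x=0.087, v=0.058, θ=-0.014, ω=-0.010
Max |angle| over trajectory = 0.052 rad = 3.0°.

Answer: 3.0°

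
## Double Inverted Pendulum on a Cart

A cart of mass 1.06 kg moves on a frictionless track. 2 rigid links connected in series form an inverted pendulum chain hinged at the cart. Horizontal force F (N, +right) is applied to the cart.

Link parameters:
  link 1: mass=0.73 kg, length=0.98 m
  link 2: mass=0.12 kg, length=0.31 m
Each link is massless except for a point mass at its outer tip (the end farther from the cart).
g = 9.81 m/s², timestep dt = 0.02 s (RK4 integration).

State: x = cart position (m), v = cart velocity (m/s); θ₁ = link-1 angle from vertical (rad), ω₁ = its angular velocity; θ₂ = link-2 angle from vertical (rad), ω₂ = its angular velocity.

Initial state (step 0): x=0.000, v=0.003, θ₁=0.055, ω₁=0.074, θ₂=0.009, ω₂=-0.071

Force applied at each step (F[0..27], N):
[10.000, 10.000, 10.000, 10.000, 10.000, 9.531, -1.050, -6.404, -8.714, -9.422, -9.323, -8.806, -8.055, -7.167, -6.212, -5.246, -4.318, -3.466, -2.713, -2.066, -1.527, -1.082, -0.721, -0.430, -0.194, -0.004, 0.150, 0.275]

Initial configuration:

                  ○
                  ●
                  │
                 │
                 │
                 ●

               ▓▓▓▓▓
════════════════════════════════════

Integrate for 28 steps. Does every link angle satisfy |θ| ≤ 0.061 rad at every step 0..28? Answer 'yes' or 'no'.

apply F[0]=+10.000 → step 1: x=0.002, v=0.183, θ₁=0.055, ω₁=-0.096, θ₂=0.007, ω₂=-0.107
apply F[1]=+10.000 → step 2: x=0.007, v=0.363, θ₁=0.051, ω₁=-0.267, θ₂=0.005, ω₂=-0.144
apply F[2]=+10.000 → step 3: x=0.016, v=0.543, θ₁=0.044, ω₁=-0.441, θ₂=0.001, ω₂=-0.178
apply F[3]=+10.000 → step 4: x=0.029, v=0.726, θ₁=0.033, ω₁=-0.618, θ₂=-0.002, ω₂=-0.207
apply F[4]=+10.000 → step 5: x=0.045, v=0.911, θ₁=0.019, ω₁=-0.800, θ₂=-0.007, ω₂=-0.229
apply F[5]=+9.531 → step 6: x=0.065, v=1.089, θ₁=0.002, ω₁=-0.979, θ₂=-0.011, ω₂=-0.243
apply F[6]=-1.050 → step 7: x=0.087, v=1.070, θ₁=-0.018, ω₁=-0.961, θ₂=-0.016, ω₂=-0.247
apply F[7]=-6.404 → step 8: x=0.107, v=0.953, θ₁=-0.036, ω₁=-0.848, θ₂=-0.021, ω₂=-0.241
apply F[8]=-8.714 → step 9: x=0.125, v=0.796, θ₁=-0.051, ω₁=-0.696, θ₂=-0.026, ω₂=-0.227
apply F[9]=-9.422 → step 10: x=0.139, v=0.627, θ₁=-0.064, ω₁=-0.537, θ₂=-0.030, ω₂=-0.204
apply F[10]=-9.323 → step 11: x=0.150, v=0.462, θ₁=-0.073, ω₁=-0.384, θ₂=-0.034, ω₂=-0.177
apply F[11]=-8.806 → step 12: x=0.158, v=0.309, θ₁=-0.079, ω₁=-0.245, θ₂=-0.037, ω₂=-0.146
apply F[12]=-8.055 → step 13: x=0.162, v=0.170, θ₁=-0.083, ω₁=-0.121, θ₂=-0.040, ω₂=-0.113
apply F[13]=-7.167 → step 14: x=0.164, v=0.049, θ₁=-0.084, ω₁=-0.016, θ₂=-0.042, ω₂=-0.080
apply F[14]=-6.212 → step 15: x=0.164, v=-0.055, θ₁=-0.084, ω₁=0.071, θ₂=-0.043, ω₂=-0.048
apply F[15]=-5.246 → step 16: x=0.162, v=-0.140, θ₁=-0.082, ω₁=0.140, θ₂=-0.044, ω₂=-0.018
apply F[16]=-4.318 → step 17: x=0.159, v=-0.209, θ₁=-0.078, ω₁=0.193, θ₂=-0.044, ω₂=0.009
apply F[17]=-3.466 → step 18: x=0.154, v=-0.262, θ₁=-0.074, ω₁=0.231, θ₂=-0.043, ω₂=0.033
apply F[18]=-2.713 → step 19: x=0.149, v=-0.302, θ₁=-0.069, ω₁=0.256, θ₂=-0.043, ω₂=0.054
apply F[19]=-2.066 → step 20: x=0.142, v=-0.331, θ₁=-0.064, ω₁=0.271, θ₂=-0.041, ω₂=0.072
apply F[20]=-1.527 → step 21: x=0.135, v=-0.350, θ₁=-0.058, ω₁=0.277, θ₂=-0.040, ω₂=0.088
apply F[21]=-1.082 → step 22: x=0.128, v=-0.362, θ₁=-0.053, ω₁=0.278, θ₂=-0.038, ω₂=0.100
apply F[22]=-0.721 → step 23: x=0.121, v=-0.368, θ₁=-0.047, ω₁=0.273, θ₂=-0.036, ω₂=0.110
apply F[23]=-0.430 → step 24: x=0.114, v=-0.369, θ₁=-0.042, ω₁=0.265, θ₂=-0.033, ω₂=0.117
apply F[24]=-0.194 → step 25: x=0.106, v=-0.366, θ₁=-0.037, ω₁=0.255, θ₂=-0.031, ω₂=0.122
apply F[25]=-0.004 → step 26: x=0.099, v=-0.361, θ₁=-0.032, ω₁=0.242, θ₂=-0.029, ω₂=0.125
apply F[26]=+0.150 → step 27: x=0.092, v=-0.354, θ₁=-0.027, ω₁=0.229, θ₂=-0.026, ω₂=0.127
apply F[27]=+0.275 → step 28: x=0.085, v=-0.344, θ₁=-0.023, ω₁=0.214, θ₂=-0.024, ω₂=0.127
Max |angle| over trajectory = 0.084 rad; bound = 0.061 → exceeded.

Answer: no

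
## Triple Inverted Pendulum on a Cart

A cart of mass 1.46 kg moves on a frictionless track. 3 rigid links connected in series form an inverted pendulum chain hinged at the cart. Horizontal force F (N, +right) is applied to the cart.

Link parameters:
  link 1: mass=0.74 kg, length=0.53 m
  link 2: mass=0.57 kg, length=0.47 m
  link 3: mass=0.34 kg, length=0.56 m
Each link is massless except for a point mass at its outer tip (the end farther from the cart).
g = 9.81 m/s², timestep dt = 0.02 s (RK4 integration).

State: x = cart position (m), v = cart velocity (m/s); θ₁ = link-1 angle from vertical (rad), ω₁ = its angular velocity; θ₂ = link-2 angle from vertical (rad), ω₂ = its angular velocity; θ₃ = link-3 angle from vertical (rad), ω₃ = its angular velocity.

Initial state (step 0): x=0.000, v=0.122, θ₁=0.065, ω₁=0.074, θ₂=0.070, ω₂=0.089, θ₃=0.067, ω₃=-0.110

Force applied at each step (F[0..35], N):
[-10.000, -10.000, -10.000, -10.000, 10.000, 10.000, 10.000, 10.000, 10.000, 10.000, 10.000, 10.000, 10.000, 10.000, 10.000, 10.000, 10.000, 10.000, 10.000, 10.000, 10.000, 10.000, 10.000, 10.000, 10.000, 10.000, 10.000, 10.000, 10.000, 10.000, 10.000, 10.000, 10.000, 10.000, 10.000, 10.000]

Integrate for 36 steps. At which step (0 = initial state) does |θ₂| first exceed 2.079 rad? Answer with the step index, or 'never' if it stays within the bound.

Answer: never

Derivation:
apply F[0]=-10.000 → step 1: x=0.001, v=-0.029, θ₁=0.070, ω₁=0.381, θ₂=0.072, ω₂=0.094, θ₃=0.065, ω₃=-0.113
apply F[1]=-10.000 → step 2: x=-0.001, v=-0.181, θ₁=0.080, ω₁=0.696, θ₂=0.074, ω₂=0.095, θ₃=0.062, ω₃=-0.117
apply F[2]=-10.000 → step 3: x=-0.006, v=-0.335, θ₁=0.097, ω₁=1.024, θ₂=0.076, ω₂=0.086, θ₃=0.060, ω₃=-0.124
apply F[3]=-10.000 → step 4: x=-0.015, v=-0.492, θ₁=0.121, ω₁=1.370, θ₂=0.077, ω₂=0.065, θ₃=0.058, ω₃=-0.132
apply F[4]=+10.000 → step 5: x=-0.023, v=-0.384, θ₁=0.147, ω₁=1.243, θ₂=0.078, ω₂=0.019, θ₃=0.055, ω₃=-0.144
apply F[5]=+10.000 → step 6: x=-0.030, v=-0.282, θ₁=0.171, ω₁=1.148, θ₂=0.078, ω₂=-0.050, θ₃=0.052, ω₃=-0.157
apply F[6]=+10.000 → step 7: x=-0.035, v=-0.185, θ₁=0.194, ω₁=1.082, θ₂=0.076, ω₂=-0.141, θ₃=0.048, ω₃=-0.172
apply F[7]=+10.000 → step 8: x=-0.037, v=-0.092, θ₁=0.215, ω₁=1.044, θ₂=0.072, ω₂=-0.254, θ₃=0.045, ω₃=-0.187
apply F[8]=+10.000 → step 9: x=-0.038, v=-0.004, θ₁=0.235, ω₁=1.033, θ₂=0.066, ω₂=-0.390, θ₃=0.041, ω₃=-0.201
apply F[9]=+10.000 → step 10: x=-0.038, v=0.081, θ₁=0.256, ω₁=1.048, θ₂=0.056, ω₂=-0.551, θ₃=0.037, ω₃=-0.213
apply F[10]=+10.000 → step 11: x=-0.035, v=0.162, θ₁=0.278, ω₁=1.086, θ₂=0.043, ω₂=-0.737, θ₃=0.033, ω₃=-0.221
apply F[11]=+10.000 → step 12: x=-0.031, v=0.241, θ₁=0.300, ω₁=1.148, θ₂=0.026, ω₂=-0.949, θ₃=0.028, ω₃=-0.223
apply F[12]=+10.000 → step 13: x=-0.026, v=0.319, θ₁=0.324, ω₁=1.230, θ₂=0.005, ω₂=-1.189, θ₃=0.024, ω₃=-0.219
apply F[13]=+10.000 → step 14: x=-0.018, v=0.395, θ₁=0.349, ω₁=1.329, θ₂=-0.021, ω₂=-1.452, θ₃=0.019, ω₃=-0.207
apply F[14]=+10.000 → step 15: x=-0.010, v=0.472, θ₁=0.377, ω₁=1.439, θ₂=-0.053, ω₂=-1.738, θ₃=0.015, ω₃=-0.187
apply F[15]=+10.000 → step 16: x=0.000, v=0.550, θ₁=0.407, ω₁=1.556, θ₂=-0.091, ω₂=-2.039, θ₃=0.012, ω₃=-0.162
apply F[16]=+10.000 → step 17: x=0.012, v=0.630, θ₁=0.439, ω₁=1.670, θ₂=-0.135, ω₂=-2.349, θ₃=0.009, ω₃=-0.132
apply F[17]=+10.000 → step 18: x=0.026, v=0.713, θ₁=0.474, ω₁=1.777, θ₂=-0.185, ω₂=-2.661, θ₃=0.007, ω₃=-0.103
apply F[18]=+10.000 → step 19: x=0.041, v=0.798, θ₁=0.510, ω₁=1.868, θ₂=-0.241, ω₂=-2.967, θ₃=0.005, ω₃=-0.079
apply F[19]=+10.000 → step 20: x=0.058, v=0.886, θ₁=0.548, ω₁=1.942, θ₂=-0.303, ω₂=-3.265, θ₃=0.003, ω₃=-0.065
apply F[20]=+10.000 → step 21: x=0.076, v=0.977, θ₁=0.588, ω₁=1.995, θ₂=-0.372, ω₂=-3.552, θ₃=0.002, ω₃=-0.066
apply F[21]=+10.000 → step 22: x=0.097, v=1.068, θ₁=0.628, ω₁=2.027, θ₂=-0.445, ω₂=-3.828, θ₃=0.001, ω₃=-0.088
apply F[22]=+10.000 → step 23: x=0.119, v=1.159, θ₁=0.669, ω₁=2.038, θ₂=-0.525, ω₂=-4.096, θ₃=-0.002, ω₃=-0.136
apply F[23]=+10.000 → step 24: x=0.143, v=1.249, θ₁=0.709, ω₁=2.028, θ₂=-0.609, ω₂=-4.361, θ₃=-0.005, ω₃=-0.214
apply F[24]=+10.000 → step 25: x=0.169, v=1.337, θ₁=0.750, ω₁=2.000, θ₂=-0.699, ω₂=-4.626, θ₃=-0.010, ω₃=-0.329
apply F[25]=+10.000 → step 26: x=0.197, v=1.420, θ₁=0.789, ω₁=1.955, θ₂=-0.794, ω₂=-4.896, θ₃=-0.018, ω₃=-0.486
apply F[26]=+10.000 → step 27: x=0.226, v=1.498, θ₁=0.828, ω₁=1.892, θ₂=-0.895, ω₂=-5.175, θ₃=-0.030, ω₃=-0.693
apply F[27]=+10.000 → step 28: x=0.256, v=1.567, θ₁=0.865, ω₁=1.816, θ₂=-1.001, ω₂=-5.467, θ₃=-0.047, ω₃=-0.959
apply F[28]=+10.000 → step 29: x=0.288, v=1.626, θ₁=0.900, ω₁=1.728, θ₂=-1.114, ω₂=-5.771, θ₃=-0.069, ω₃=-1.295
apply F[29]=+10.000 → step 30: x=0.321, v=1.672, θ₁=0.934, ω₁=1.636, θ₂=-1.232, ω₂=-6.086, θ₃=-0.099, ω₃=-1.714
apply F[30]=+10.000 → step 31: x=0.355, v=1.701, θ₁=0.966, ω₁=1.551, θ₂=-1.357, ω₂=-6.400, θ₃=-0.138, ω₃=-2.229
apply F[31]=+10.000 → step 32: x=0.389, v=1.711, θ₁=0.996, ω₁=1.492, θ₂=-1.488, ω₂=-6.691, θ₃=-0.189, ω₃=-2.850
apply F[32]=+10.000 → step 33: x=0.423, v=1.700, θ₁=1.026, ω₁=1.486, θ₂=-1.624, ω₂=-6.922, θ₃=-0.253, ω₃=-3.579
apply F[33]=+10.000 → step 34: x=0.457, v=1.672, θ₁=1.056, ω₁=1.566, θ₂=-1.764, ω₂=-7.039, θ₃=-0.333, ω₃=-4.398
apply F[34]=+10.000 → step 35: x=0.490, v=1.633, θ₁=1.089, ω₁=1.762, θ₂=-1.905, ω₂=-6.983, θ₃=-0.429, ω₃=-5.261
apply F[35]=+10.000 → step 36: x=0.522, v=1.598, θ₁=1.127, ω₁=2.081, θ₂=-2.042, ω₂=-6.715, θ₃=-0.543, ω₃=-6.099
max |θ₂| = 2.042 ≤ 2.079 over all 37 states.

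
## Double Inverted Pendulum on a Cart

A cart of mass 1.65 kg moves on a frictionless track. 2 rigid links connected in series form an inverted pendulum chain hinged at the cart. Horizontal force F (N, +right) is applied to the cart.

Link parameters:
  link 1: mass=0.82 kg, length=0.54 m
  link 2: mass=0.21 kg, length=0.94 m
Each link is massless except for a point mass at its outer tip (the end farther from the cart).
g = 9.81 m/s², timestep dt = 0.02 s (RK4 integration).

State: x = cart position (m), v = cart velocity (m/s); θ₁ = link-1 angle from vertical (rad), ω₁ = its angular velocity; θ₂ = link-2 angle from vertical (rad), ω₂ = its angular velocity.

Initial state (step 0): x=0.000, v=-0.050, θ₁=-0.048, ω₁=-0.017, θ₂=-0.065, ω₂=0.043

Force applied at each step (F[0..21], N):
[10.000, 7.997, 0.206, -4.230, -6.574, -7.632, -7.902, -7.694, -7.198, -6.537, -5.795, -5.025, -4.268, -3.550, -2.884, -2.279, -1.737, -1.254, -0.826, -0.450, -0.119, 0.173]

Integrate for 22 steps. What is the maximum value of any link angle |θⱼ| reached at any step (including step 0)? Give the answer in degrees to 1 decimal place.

Answer: 5.7°

Derivation:
apply F[0]=+10.000 → step 1: x=0.000, v=0.077, θ₁=-0.051, ω₁=-0.268, θ₂=-0.064, ω₂=0.039
apply F[1]=+7.997 → step 2: x=0.003, v=0.180, θ₁=-0.058, ω₁=-0.478, θ₂=-0.063, ω₂=0.037
apply F[2]=+0.206 → step 3: x=0.007, v=0.190, θ₁=-0.068, ω₁=-0.520, θ₂=-0.063, ω₂=0.037
apply F[3]=-4.230 → step 4: x=0.010, v=0.148, θ₁=-0.078, ω₁=-0.469, θ₂=-0.062, ω₂=0.040
apply F[4]=-6.574 → step 5: x=0.012, v=0.079, θ₁=-0.087, ω₁=-0.373, θ₂=-0.061, ω₂=0.045
apply F[5]=-7.632 → step 6: x=0.013, v=-0.003, θ₁=-0.093, ω₁=-0.259, θ₂=-0.060, ω₂=0.053
apply F[6]=-7.902 → step 7: x=0.012, v=-0.086, θ₁=-0.097, ω₁=-0.142, θ₂=-0.059, ω₂=0.063
apply F[7]=-7.694 → step 8: x=0.010, v=-0.167, θ₁=-0.099, ω₁=-0.033, θ₂=-0.058, ω₂=0.073
apply F[8]=-7.198 → step 9: x=0.005, v=-0.242, θ₁=-0.098, ω₁=0.066, θ₂=-0.056, ω₂=0.085
apply F[9]=-6.537 → step 10: x=-0.000, v=-0.309, θ₁=-0.096, ω₁=0.150, θ₂=-0.054, ω₂=0.096
apply F[10]=-5.795 → step 11: x=-0.007, v=-0.367, θ₁=-0.092, ω₁=0.219, θ₂=-0.052, ω₂=0.107
apply F[11]=-5.025 → step 12: x=-0.015, v=-0.417, θ₁=-0.088, ω₁=0.275, θ₂=-0.050, ω₂=0.117
apply F[12]=-4.268 → step 13: x=-0.023, v=-0.458, θ₁=-0.082, ω₁=0.317, θ₂=-0.047, ω₂=0.127
apply F[13]=-3.550 → step 14: x=-0.033, v=-0.492, θ₁=-0.075, ω₁=0.347, θ₂=-0.045, ω₂=0.135
apply F[14]=-2.884 → step 15: x=-0.043, v=-0.518, θ₁=-0.068, ω₁=0.367, θ₂=-0.042, ω₂=0.143
apply F[15]=-2.279 → step 16: x=-0.054, v=-0.538, θ₁=-0.060, ω₁=0.378, θ₂=-0.039, ω₂=0.149
apply F[16]=-1.737 → step 17: x=-0.064, v=-0.552, θ₁=-0.053, ω₁=0.382, θ₂=-0.036, ω₂=0.154
apply F[17]=-1.254 → step 18: x=-0.076, v=-0.561, θ₁=-0.045, ω₁=0.380, θ₂=-0.033, ω₂=0.158
apply F[18]=-0.826 → step 19: x=-0.087, v=-0.566, θ₁=-0.038, ω₁=0.373, θ₂=-0.030, ω₂=0.160
apply F[19]=-0.450 → step 20: x=-0.098, v=-0.568, θ₁=-0.030, ω₁=0.363, θ₂=-0.027, ω₂=0.162
apply F[20]=-0.119 → step 21: x=-0.110, v=-0.566, θ₁=-0.023, ω₁=0.349, θ₂=-0.023, ω₂=0.162
apply F[21]=+0.173 → step 22: x=-0.121, v=-0.561, θ₁=-0.016, ω₁=0.334, θ₂=-0.020, ω₂=0.162
Max |angle| over trajectory = 0.099 rad = 5.7°.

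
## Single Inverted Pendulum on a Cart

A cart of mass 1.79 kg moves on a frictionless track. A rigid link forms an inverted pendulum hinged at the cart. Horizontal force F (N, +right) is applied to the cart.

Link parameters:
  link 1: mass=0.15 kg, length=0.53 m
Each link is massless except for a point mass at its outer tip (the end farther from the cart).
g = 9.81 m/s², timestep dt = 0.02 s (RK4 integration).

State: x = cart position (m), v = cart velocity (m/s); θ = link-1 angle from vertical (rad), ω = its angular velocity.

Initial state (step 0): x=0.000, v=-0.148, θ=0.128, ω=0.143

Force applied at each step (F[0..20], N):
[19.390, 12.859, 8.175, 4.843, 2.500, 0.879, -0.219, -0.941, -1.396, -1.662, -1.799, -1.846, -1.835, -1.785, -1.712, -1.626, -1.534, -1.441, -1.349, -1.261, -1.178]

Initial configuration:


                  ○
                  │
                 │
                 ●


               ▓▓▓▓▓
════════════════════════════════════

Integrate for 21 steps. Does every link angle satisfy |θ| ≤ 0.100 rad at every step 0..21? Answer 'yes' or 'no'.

Answer: no

Derivation:
apply F[0]=+19.390 → step 1: x=-0.001, v=0.066, θ=0.127, ω=-0.211
apply F[1]=+12.859 → step 2: x=0.002, v=0.208, θ=0.121, ω=-0.430
apply F[2]=+8.175 → step 3: x=0.007, v=0.297, θ=0.111, ω=-0.554
apply F[3]=+4.843 → step 4: x=0.013, v=0.349, θ=0.099, ω=-0.613
apply F[4]=+2.500 → step 5: x=0.021, v=0.376, θ=0.087, ω=-0.629
apply F[5]=+0.879 → step 6: x=0.028, v=0.384, θ=0.075, ω=-0.615
apply F[6]=-0.219 → step 7: x=0.036, v=0.381, θ=0.063, ω=-0.583
apply F[7]=-0.941 → step 8: x=0.043, v=0.369, θ=0.051, ω=-0.540
apply F[8]=-1.396 → step 9: x=0.051, v=0.353, θ=0.041, ω=-0.492
apply F[9]=-1.662 → step 10: x=0.058, v=0.334, θ=0.032, ω=-0.443
apply F[10]=-1.799 → step 11: x=0.064, v=0.313, θ=0.023, ω=-0.394
apply F[11]=-1.846 → step 12: x=0.070, v=0.292, θ=0.016, ω=-0.347
apply F[12]=-1.835 → step 13: x=0.076, v=0.272, θ=0.009, ω=-0.303
apply F[13]=-1.785 → step 14: x=0.081, v=0.252, θ=0.004, ω=-0.263
apply F[14]=-1.712 → step 15: x=0.086, v=0.233, θ=-0.001, ω=-0.226
apply F[15]=-1.626 → step 16: x=0.090, v=0.214, θ=-0.005, ω=-0.193
apply F[16]=-1.534 → step 17: x=0.094, v=0.197, θ=-0.009, ω=-0.164
apply F[17]=-1.441 → step 18: x=0.098, v=0.181, θ=-0.012, ω=-0.138
apply F[18]=-1.349 → step 19: x=0.102, v=0.167, θ=-0.014, ω=-0.114
apply F[19]=-1.261 → step 20: x=0.105, v=0.153, θ=-0.016, ω=-0.094
apply F[20]=-1.178 → step 21: x=0.108, v=0.140, θ=-0.018, ω=-0.076
Max |angle| over trajectory = 0.128 rad; bound = 0.100 → exceeded.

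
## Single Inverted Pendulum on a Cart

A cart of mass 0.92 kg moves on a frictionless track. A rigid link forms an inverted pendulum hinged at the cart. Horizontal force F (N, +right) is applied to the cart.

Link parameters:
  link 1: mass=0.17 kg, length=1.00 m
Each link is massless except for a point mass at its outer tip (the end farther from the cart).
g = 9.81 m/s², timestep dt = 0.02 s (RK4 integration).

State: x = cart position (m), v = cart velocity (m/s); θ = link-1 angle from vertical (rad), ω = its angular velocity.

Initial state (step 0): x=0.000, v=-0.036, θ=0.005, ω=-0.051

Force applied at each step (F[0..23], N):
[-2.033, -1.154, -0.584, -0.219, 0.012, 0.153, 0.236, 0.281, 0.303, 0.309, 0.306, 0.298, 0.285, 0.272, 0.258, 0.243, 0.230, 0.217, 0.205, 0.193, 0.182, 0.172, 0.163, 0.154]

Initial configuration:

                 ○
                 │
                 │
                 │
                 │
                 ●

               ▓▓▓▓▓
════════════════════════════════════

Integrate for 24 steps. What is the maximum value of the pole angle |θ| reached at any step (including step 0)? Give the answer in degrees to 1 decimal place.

Answer: 0.7°

Derivation:
apply F[0]=-2.033 → step 1: x=-0.001, v=-0.080, θ=0.004, ω=-0.006
apply F[1]=-1.154 → step 2: x=-0.003, v=-0.106, θ=0.005, ω=0.020
apply F[2]=-0.584 → step 3: x=-0.005, v=-0.118, θ=0.005, ω=0.034
apply F[3]=-0.219 → step 4: x=-0.008, v=-0.123, θ=0.006, ω=0.040
apply F[4]=+0.012 → step 5: x=-0.010, v=-0.123, θ=0.007, ω=0.041
apply F[5]=+0.153 → step 6: x=-0.013, v=-0.120, θ=0.007, ω=0.040
apply F[6]=+0.236 → step 7: x=-0.015, v=-0.115, θ=0.008, ω=0.036
apply F[7]=+0.281 → step 8: x=-0.017, v=-0.110, θ=0.009, ω=0.032
apply F[8]=+0.303 → step 9: x=-0.019, v=-0.103, θ=0.010, ω=0.028
apply F[9]=+0.309 → step 10: x=-0.021, v=-0.097, θ=0.010, ω=0.023
apply F[10]=+0.306 → step 11: x=-0.023, v=-0.091, θ=0.010, ω=0.019
apply F[11]=+0.298 → step 12: x=-0.025, v=-0.085, θ=0.011, ω=0.015
apply F[12]=+0.285 → step 13: x=-0.027, v=-0.079, θ=0.011, ω=0.012
apply F[13]=+0.272 → step 14: x=-0.028, v=-0.073, θ=0.011, ω=0.008
apply F[14]=+0.258 → step 15: x=-0.030, v=-0.068, θ=0.011, ω=0.005
apply F[15]=+0.243 → step 16: x=-0.031, v=-0.063, θ=0.012, ω=0.003
apply F[16]=+0.230 → step 17: x=-0.032, v=-0.059, θ=0.012, ω=0.000
apply F[17]=+0.217 → step 18: x=-0.033, v=-0.054, θ=0.012, ω=-0.002
apply F[18]=+0.205 → step 19: x=-0.034, v=-0.050, θ=0.011, ω=-0.003
apply F[19]=+0.193 → step 20: x=-0.035, v=-0.047, θ=0.011, ω=-0.005
apply F[20]=+0.182 → step 21: x=-0.036, v=-0.043, θ=0.011, ω=-0.006
apply F[21]=+0.172 → step 22: x=-0.037, v=-0.040, θ=0.011, ω=-0.007
apply F[22]=+0.163 → step 23: x=-0.038, v=-0.037, θ=0.011, ω=-0.008
apply F[23]=+0.154 → step 24: x=-0.038, v=-0.034, θ=0.011, ω=-0.009
Max |angle| over trajectory = 0.012 rad = 0.7°.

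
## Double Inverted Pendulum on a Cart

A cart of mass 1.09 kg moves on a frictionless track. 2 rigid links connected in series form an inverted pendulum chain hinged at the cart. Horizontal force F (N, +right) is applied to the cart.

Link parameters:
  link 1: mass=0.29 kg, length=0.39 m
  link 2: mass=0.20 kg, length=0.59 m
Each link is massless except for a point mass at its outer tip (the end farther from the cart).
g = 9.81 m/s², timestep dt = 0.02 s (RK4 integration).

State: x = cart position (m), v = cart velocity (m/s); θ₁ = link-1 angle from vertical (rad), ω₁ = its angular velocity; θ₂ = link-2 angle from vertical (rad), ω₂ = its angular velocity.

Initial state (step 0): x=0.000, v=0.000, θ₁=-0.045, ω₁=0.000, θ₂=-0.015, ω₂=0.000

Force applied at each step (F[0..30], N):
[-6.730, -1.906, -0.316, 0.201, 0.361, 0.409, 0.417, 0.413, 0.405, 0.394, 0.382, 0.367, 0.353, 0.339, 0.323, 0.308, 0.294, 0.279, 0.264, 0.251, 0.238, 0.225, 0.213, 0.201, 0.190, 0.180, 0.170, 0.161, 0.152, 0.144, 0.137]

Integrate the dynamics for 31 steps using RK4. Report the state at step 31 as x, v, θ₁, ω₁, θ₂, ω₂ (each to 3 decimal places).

apply F[0]=-6.730 → step 1: x=-0.001, v=-0.120, θ₁=-0.042, ω₁=0.274, θ₂=-0.015, ω₂=0.017
apply F[1]=-1.906 → step 2: x=-0.004, v=-0.151, θ₁=-0.036, ω₁=0.326, θ₂=-0.014, ω₂=0.031
apply F[2]=-0.316 → step 3: x=-0.007, v=-0.154, θ₁=-0.030, ω₁=0.310, θ₂=-0.014, ω₂=0.041
apply F[3]=+0.201 → step 4: x=-0.010, v=-0.148, θ₁=-0.024, ω₁=0.276, θ₂=-0.013, ω₂=0.049
apply F[4]=+0.361 → step 5: x=-0.013, v=-0.139, θ₁=-0.019, ω₁=0.240, θ₂=-0.012, ω₂=0.054
apply F[5]=+0.409 → step 6: x=-0.016, v=-0.130, θ₁=-0.014, ω₁=0.207, θ₂=-0.011, ω₂=0.057
apply F[6]=+0.417 → step 7: x=-0.018, v=-0.122, θ₁=-0.011, ω₁=0.178, θ₂=-0.009, ω₂=0.059
apply F[7]=+0.413 → step 8: x=-0.020, v=-0.113, θ₁=-0.007, ω₁=0.152, θ₂=-0.008, ω₂=0.059
apply F[8]=+0.405 → step 9: x=-0.023, v=-0.105, θ₁=-0.005, ω₁=0.129, θ₂=-0.007, ω₂=0.058
apply F[9]=+0.394 → step 10: x=-0.025, v=-0.098, θ₁=-0.002, ω₁=0.109, θ₂=-0.006, ω₂=0.056
apply F[10]=+0.382 → step 11: x=-0.026, v=-0.091, θ₁=-0.000, ω₁=0.092, θ₂=-0.005, ω₂=0.054
apply F[11]=+0.367 → step 12: x=-0.028, v=-0.084, θ₁=0.002, ω₁=0.077, θ₂=-0.004, ω₂=0.051
apply F[12]=+0.353 → step 13: x=-0.030, v=-0.078, θ₁=0.003, ω₁=0.064, θ₂=-0.003, ω₂=0.048
apply F[13]=+0.339 → step 14: x=-0.031, v=-0.072, θ₁=0.004, ω₁=0.052, θ₂=-0.002, ω₂=0.044
apply F[14]=+0.323 → step 15: x=-0.033, v=-0.066, θ₁=0.005, ω₁=0.043, θ₂=-0.001, ω₂=0.041
apply F[15]=+0.308 → step 16: x=-0.034, v=-0.061, θ₁=0.006, ω₁=0.034, θ₂=-0.000, ω₂=0.038
apply F[16]=+0.294 → step 17: x=-0.035, v=-0.056, θ₁=0.006, ω₁=0.027, θ₂=0.001, ω₂=0.034
apply F[17]=+0.279 → step 18: x=-0.036, v=-0.052, θ₁=0.007, ω₁=0.021, θ₂=0.001, ω₂=0.031
apply F[18]=+0.264 → step 19: x=-0.037, v=-0.048, θ₁=0.007, ω₁=0.015, θ₂=0.002, ω₂=0.028
apply F[19]=+0.251 → step 20: x=-0.038, v=-0.044, θ₁=0.008, ω₁=0.011, θ₂=0.002, ω₂=0.025
apply F[20]=+0.238 → step 21: x=-0.039, v=-0.040, θ₁=0.008, ω₁=0.007, θ₂=0.003, ω₂=0.022
apply F[21]=+0.225 → step 22: x=-0.040, v=-0.036, θ₁=0.008, ω₁=0.004, θ₂=0.003, ω₂=0.019
apply F[22]=+0.213 → step 23: x=-0.040, v=-0.033, θ₁=0.008, ω₁=0.001, θ₂=0.004, ω₂=0.017
apply F[23]=+0.201 → step 24: x=-0.041, v=-0.030, θ₁=0.008, ω₁=-0.001, θ₂=0.004, ω₂=0.014
apply F[24]=+0.190 → step 25: x=-0.042, v=-0.027, θ₁=0.008, ω₁=-0.003, θ₂=0.004, ω₂=0.012
apply F[25]=+0.180 → step 26: x=-0.042, v=-0.025, θ₁=0.008, ω₁=-0.005, θ₂=0.004, ω₂=0.010
apply F[26]=+0.170 → step 27: x=-0.043, v=-0.022, θ₁=0.008, ω₁=-0.006, θ₂=0.004, ω₂=0.008
apply F[27]=+0.161 → step 28: x=-0.043, v=-0.020, θ₁=0.007, ω₁=-0.007, θ₂=0.005, ω₂=0.007
apply F[28]=+0.152 → step 29: x=-0.043, v=-0.018, θ₁=0.007, ω₁=-0.008, θ₂=0.005, ω₂=0.005
apply F[29]=+0.144 → step 30: x=-0.044, v=-0.016, θ₁=0.007, ω₁=-0.008, θ₂=0.005, ω₂=0.004
apply F[30]=+0.137 → step 31: x=-0.044, v=-0.014, θ₁=0.007, ω₁=-0.009, θ₂=0.005, ω₂=0.002

Answer: x=-0.044, v=-0.014, θ₁=0.007, ω₁=-0.009, θ₂=0.005, ω₂=0.002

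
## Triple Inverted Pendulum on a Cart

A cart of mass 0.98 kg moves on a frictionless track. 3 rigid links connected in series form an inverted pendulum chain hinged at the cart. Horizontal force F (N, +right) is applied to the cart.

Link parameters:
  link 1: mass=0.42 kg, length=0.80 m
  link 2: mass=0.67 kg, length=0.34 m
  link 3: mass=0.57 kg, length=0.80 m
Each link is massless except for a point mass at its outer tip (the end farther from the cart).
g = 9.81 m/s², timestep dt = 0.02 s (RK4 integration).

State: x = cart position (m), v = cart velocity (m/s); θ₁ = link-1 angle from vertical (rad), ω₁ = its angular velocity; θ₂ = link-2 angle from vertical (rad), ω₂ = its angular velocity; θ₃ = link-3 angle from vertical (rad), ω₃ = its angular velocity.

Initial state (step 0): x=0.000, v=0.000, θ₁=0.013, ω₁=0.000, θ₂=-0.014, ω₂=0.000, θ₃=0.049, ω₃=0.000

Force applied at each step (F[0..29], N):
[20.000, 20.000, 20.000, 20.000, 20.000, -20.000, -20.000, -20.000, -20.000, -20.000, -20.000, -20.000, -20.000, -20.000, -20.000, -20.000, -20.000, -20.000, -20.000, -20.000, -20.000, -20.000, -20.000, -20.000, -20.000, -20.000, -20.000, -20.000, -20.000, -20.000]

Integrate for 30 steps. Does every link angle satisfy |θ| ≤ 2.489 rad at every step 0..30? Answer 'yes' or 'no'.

Answer: yes

Derivation:
apply F[0]=+20.000 → step 1: x=0.004, v=0.404, θ₁=0.008, ω₁=-0.484, θ₂=-0.015, ω₂=-0.091, θ₃=0.049, ω₃=0.029
apply F[1]=+20.000 → step 2: x=0.016, v=0.812, θ₁=-0.006, ω₁=-0.980, θ₂=-0.017, ω₂=-0.160, θ₃=0.050, ω₃=0.058
apply F[2]=+20.000 → step 3: x=0.037, v=1.225, θ₁=-0.031, ω₁=-1.500, θ₂=-0.021, ω₂=-0.192, θ₃=0.052, ω₃=0.084
apply F[3]=+20.000 → step 4: x=0.065, v=1.643, θ₁=-0.067, ω₁=-2.045, θ₂=-0.025, ω₂=-0.180, θ₃=0.053, ω₃=0.105
apply F[4]=+20.000 → step 5: x=0.102, v=2.061, θ₁=-0.113, ω₁=-2.603, θ₂=-0.028, ω₂=-0.146, θ₃=0.056, ω₃=0.119
apply F[5]=-20.000 → step 6: x=0.140, v=1.687, θ₁=-0.161, ω₁=-2.232, θ₂=-0.030, ω₂=0.009, θ₃=0.058, ω₃=0.147
apply F[6]=-20.000 → step 7: x=0.170, v=1.333, θ₁=-0.203, ω₁=-1.938, θ₂=-0.027, ω₂=0.282, θ₃=0.062, ω₃=0.183
apply F[7]=-20.000 → step 8: x=0.193, v=0.995, θ₁=-0.239, ω₁=-1.714, θ₂=-0.018, ω₂=0.675, θ₃=0.066, ω₃=0.220
apply F[8]=-20.000 → step 9: x=0.210, v=0.669, θ₁=-0.272, ω₁=-1.547, θ₂=0.001, ω₂=1.182, θ₃=0.070, ω₃=0.252
apply F[9]=-20.000 → step 10: x=0.220, v=0.349, θ₁=-0.301, ω₁=-1.420, θ₂=0.030, ω₂=1.791, θ₃=0.076, ω₃=0.276
apply F[10]=-20.000 → step 11: x=0.224, v=0.030, θ₁=-0.329, ω₁=-1.315, θ₂=0.073, ω₂=2.484, θ₃=0.081, ω₃=0.286
apply F[11]=-20.000 → step 12: x=0.221, v=-0.294, θ₁=-0.354, ω₁=-1.206, θ₂=0.130, ω₂=3.229, θ₃=0.087, ω₃=0.281
apply F[12]=-20.000 → step 13: x=0.212, v=-0.625, θ₁=-0.377, ω₁=-1.068, θ₂=0.202, ω₂=3.991, θ₃=0.093, ω₃=0.267
apply F[13]=-20.000 → step 14: x=0.196, v=-0.965, θ₁=-0.396, ω₁=-0.881, θ₂=0.290, ω₂=4.738, θ₃=0.098, ω₃=0.249
apply F[14]=-20.000 → step 15: x=0.173, v=-1.314, θ₁=-0.412, ω₁=-0.628, θ₂=0.392, ω₂=5.453, θ₃=0.103, ω₃=0.238
apply F[15]=-20.000 → step 16: x=0.143, v=-1.669, θ₁=-0.421, ω₁=-0.300, θ₂=0.507, ω₂=6.129, θ₃=0.107, ω₃=0.245
apply F[16]=-20.000 → step 17: x=0.106, v=-2.029, θ₁=-0.423, ω₁=0.110, θ₂=0.636, ω₂=6.772, θ₃=0.113, ω₃=0.279
apply F[17]=-20.000 → step 18: x=0.062, v=-2.392, θ₁=-0.416, ω₁=0.608, θ₂=0.778, ω₂=7.387, θ₃=0.119, ω₃=0.350
apply F[18]=-20.000 → step 19: x=0.011, v=-2.759, θ₁=-0.398, ω₁=1.198, θ₂=0.932, ω₂=7.976, θ₃=0.127, ω₃=0.467
apply F[19]=-20.000 → step 20: x=-0.048, v=-3.129, θ₁=-0.367, ω₁=1.881, θ₂=1.097, ω₂=8.534, θ₃=0.138, ω₃=0.637
apply F[20]=-20.000 → step 21: x=-0.114, v=-3.506, θ₁=-0.322, ω₁=2.658, θ₂=1.273, ω₂=9.037, θ₃=0.153, ω₃=0.863
apply F[21]=-20.000 → step 22: x=-0.188, v=-3.892, θ₁=-0.261, ω₁=3.518, θ₂=1.458, ω₂=9.435, θ₃=0.173, ω₃=1.138
apply F[22]=-20.000 → step 23: x=-0.270, v=-4.289, θ₁=-0.181, ω₁=4.437, θ₂=1.649, ω₂=9.640, θ₃=0.198, ω₃=1.444
apply F[23]=-20.000 → step 24: x=-0.360, v=-4.698, θ₁=-0.083, ω₁=5.365, θ₂=1.841, ω₂=9.512, θ₃=0.230, ω₃=1.743
apply F[24]=-20.000 → step 25: x=-0.458, v=-5.108, θ₁=0.033, ω₁=6.223, θ₂=2.026, ω₂=8.874, θ₃=0.268, ω₃=1.980
apply F[25]=-20.000 → step 26: x=-0.564, v=-5.495, θ₁=0.165, ω₁=6.910, θ₂=2.192, ω₂=7.574, θ₃=0.309, ω₃=2.102
apply F[26]=-20.000 → step 27: x=-0.678, v=-5.831, θ₁=0.308, ω₁=7.359, θ₂=2.324, ω₂=5.597, θ₃=0.351, ω₃=2.092
apply F[27]=-20.000 → step 28: x=-0.797, v=-6.099, θ₁=0.458, ω₁=7.592, θ₂=2.412, ω₂=3.117, θ₃=0.392, ω₃=1.986
apply F[28]=-20.000 → step 29: x=-0.921, v=-6.304, θ₁=0.611, ω₁=7.720, θ₂=2.447, ω₂=0.390, θ₃=0.430, ω₃=1.857
apply F[29]=-20.000 → step 30: x=-1.049, v=-6.457, θ₁=0.767, ω₁=7.893, θ₂=2.427, ω₂=-2.422, θ₃=0.466, ω₃=1.781
Max |angle| over trajectory = 2.447 rad; bound = 2.489 → within bound.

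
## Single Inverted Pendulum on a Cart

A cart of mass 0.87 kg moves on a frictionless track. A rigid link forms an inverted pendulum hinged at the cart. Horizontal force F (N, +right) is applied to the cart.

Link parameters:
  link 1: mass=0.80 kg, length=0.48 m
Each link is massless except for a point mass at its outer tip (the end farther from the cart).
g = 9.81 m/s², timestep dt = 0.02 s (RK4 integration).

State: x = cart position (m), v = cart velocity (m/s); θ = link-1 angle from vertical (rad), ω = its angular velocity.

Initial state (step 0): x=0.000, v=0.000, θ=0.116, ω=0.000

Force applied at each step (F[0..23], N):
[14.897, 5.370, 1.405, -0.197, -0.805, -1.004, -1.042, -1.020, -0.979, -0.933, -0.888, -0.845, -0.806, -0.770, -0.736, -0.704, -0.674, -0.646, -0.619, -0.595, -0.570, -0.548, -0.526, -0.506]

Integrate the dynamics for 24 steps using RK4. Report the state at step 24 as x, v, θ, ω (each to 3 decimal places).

Answer: x=0.110, v=0.076, θ=-0.022, ω=-0.003

Derivation:
apply F[0]=+14.897 → step 1: x=0.003, v=0.318, θ=0.110, ω=-0.613
apply F[1]=+5.370 → step 2: x=0.011, v=0.423, θ=0.096, ω=-0.787
apply F[2]=+1.405 → step 3: x=0.019, v=0.440, θ=0.080, ω=-0.786
apply F[3]=-0.197 → step 4: x=0.028, v=0.423, θ=0.065, ω=-0.721
apply F[4]=-0.805 → step 5: x=0.036, v=0.394, θ=0.052, ω=-0.637
apply F[5]=-1.004 → step 6: x=0.044, v=0.363, θ=0.040, ω=-0.554
apply F[6]=-1.042 → step 7: x=0.051, v=0.333, θ=0.029, ω=-0.477
apply F[7]=-1.020 → step 8: x=0.057, v=0.305, θ=0.021, ω=-0.409
apply F[8]=-0.979 → step 9: x=0.063, v=0.279, θ=0.013, ω=-0.349
apply F[9]=-0.933 → step 10: x=0.068, v=0.256, θ=0.007, ω=-0.297
apply F[10]=-0.888 → step 11: x=0.073, v=0.235, θ=0.001, ω=-0.251
apply F[11]=-0.845 → step 12: x=0.077, v=0.216, θ=-0.004, ω=-0.212
apply F[12]=-0.806 → step 13: x=0.082, v=0.198, θ=-0.007, ω=-0.178
apply F[13]=-0.770 → step 14: x=0.085, v=0.182, θ=-0.011, ω=-0.148
apply F[14]=-0.736 → step 15: x=0.089, v=0.168, θ=-0.013, ω=-0.122
apply F[15]=-0.704 → step 16: x=0.092, v=0.154, θ=-0.016, ω=-0.100
apply F[16]=-0.674 → step 17: x=0.095, v=0.142, θ=-0.017, ω=-0.081
apply F[17]=-0.646 → step 18: x=0.098, v=0.130, θ=-0.019, ω=-0.064
apply F[18]=-0.619 → step 19: x=0.100, v=0.119, θ=-0.020, ω=-0.050
apply F[19]=-0.595 → step 20: x=0.103, v=0.109, θ=-0.021, ω=-0.038
apply F[20]=-0.570 → step 21: x=0.105, v=0.100, θ=-0.022, ω=-0.027
apply F[21]=-0.548 → step 22: x=0.107, v=0.091, θ=-0.022, ω=-0.018
apply F[22]=-0.526 → step 23: x=0.108, v=0.083, θ=-0.022, ω=-0.010
apply F[23]=-0.506 → step 24: x=0.110, v=0.076, θ=-0.022, ω=-0.003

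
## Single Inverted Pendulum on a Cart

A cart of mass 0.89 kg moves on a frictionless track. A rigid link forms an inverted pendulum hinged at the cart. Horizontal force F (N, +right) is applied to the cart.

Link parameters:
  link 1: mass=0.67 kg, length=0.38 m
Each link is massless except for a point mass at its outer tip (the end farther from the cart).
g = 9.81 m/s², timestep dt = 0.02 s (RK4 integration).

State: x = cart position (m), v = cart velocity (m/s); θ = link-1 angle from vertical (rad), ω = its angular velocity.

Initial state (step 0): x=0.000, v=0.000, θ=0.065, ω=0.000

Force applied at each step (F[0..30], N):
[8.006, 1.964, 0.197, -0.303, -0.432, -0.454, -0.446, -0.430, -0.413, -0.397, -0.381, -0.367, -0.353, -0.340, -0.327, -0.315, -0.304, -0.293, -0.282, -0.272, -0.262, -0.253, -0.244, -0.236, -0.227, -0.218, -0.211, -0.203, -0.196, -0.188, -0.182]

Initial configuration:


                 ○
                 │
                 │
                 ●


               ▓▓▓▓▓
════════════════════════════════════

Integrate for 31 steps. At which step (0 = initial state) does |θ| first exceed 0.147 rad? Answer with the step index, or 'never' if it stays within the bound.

apply F[0]=+8.006 → step 1: x=0.002, v=0.170, θ=0.061, ω=-0.414
apply F[1]=+1.964 → step 2: x=0.005, v=0.206, θ=0.052, ω=-0.479
apply F[2]=+0.197 → step 3: x=0.010, v=0.203, θ=0.043, ω=-0.448
apply F[3]=-0.303 → step 4: x=0.013, v=0.191, θ=0.034, ω=-0.395
apply F[4]=-0.432 → step 5: x=0.017, v=0.177, θ=0.027, ω=-0.342
apply F[5]=-0.454 → step 6: x=0.021, v=0.163, θ=0.021, ω=-0.294
apply F[6]=-0.446 → step 7: x=0.024, v=0.150, θ=0.015, ω=-0.251
apply F[7]=-0.430 → step 8: x=0.027, v=0.139, θ=0.010, ω=-0.214
apply F[8]=-0.413 → step 9: x=0.029, v=0.128, θ=0.007, ω=-0.182
apply F[9]=-0.397 → step 10: x=0.032, v=0.119, θ=0.003, ω=-0.155
apply F[10]=-0.381 → step 11: x=0.034, v=0.110, θ=0.000, ω=-0.131
apply F[11]=-0.367 → step 12: x=0.036, v=0.102, θ=-0.002, ω=-0.110
apply F[12]=-0.353 → step 13: x=0.038, v=0.094, θ=-0.004, ω=-0.092
apply F[13]=-0.340 → step 14: x=0.040, v=0.087, θ=-0.006, ω=-0.076
apply F[14]=-0.327 → step 15: x=0.042, v=0.081, θ=-0.007, ω=-0.063
apply F[15]=-0.315 → step 16: x=0.043, v=0.075, θ=-0.008, ω=-0.051
apply F[16]=-0.304 → step 17: x=0.045, v=0.070, θ=-0.009, ω=-0.041
apply F[17]=-0.293 → step 18: x=0.046, v=0.064, θ=-0.010, ω=-0.032
apply F[18]=-0.282 → step 19: x=0.047, v=0.060, θ=-0.011, ω=-0.025
apply F[19]=-0.272 → step 20: x=0.048, v=0.055, θ=-0.011, ω=-0.018
apply F[20]=-0.262 → step 21: x=0.049, v=0.051, θ=-0.011, ω=-0.013
apply F[21]=-0.253 → step 22: x=0.050, v=0.047, θ=-0.011, ω=-0.008
apply F[22]=-0.244 → step 23: x=0.051, v=0.043, θ=-0.012, ω=-0.004
apply F[23]=-0.236 → step 24: x=0.052, v=0.039, θ=-0.012, ω=-0.001
apply F[24]=-0.227 → step 25: x=0.053, v=0.036, θ=-0.012, ω=0.002
apply F[25]=-0.218 → step 26: x=0.054, v=0.033, θ=-0.012, ω=0.004
apply F[26]=-0.211 → step 27: x=0.054, v=0.030, θ=-0.011, ω=0.006
apply F[27]=-0.203 → step 28: x=0.055, v=0.027, θ=-0.011, ω=0.008
apply F[28]=-0.196 → step 29: x=0.055, v=0.024, θ=-0.011, ω=0.010
apply F[29]=-0.188 → step 30: x=0.056, v=0.022, θ=-0.011, ω=0.011
apply F[30]=-0.182 → step 31: x=0.056, v=0.019, θ=-0.011, ω=0.012
max |θ| = 0.065 ≤ 0.147 over all 32 states.

Answer: never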